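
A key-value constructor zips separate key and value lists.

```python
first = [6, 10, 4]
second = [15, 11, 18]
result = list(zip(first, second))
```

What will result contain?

Step 1: zip pairs elements at same index:
  Index 0: (6, 15)
  Index 1: (10, 11)
  Index 2: (4, 18)
Therefore result = [(6, 15), (10, 11), (4, 18)].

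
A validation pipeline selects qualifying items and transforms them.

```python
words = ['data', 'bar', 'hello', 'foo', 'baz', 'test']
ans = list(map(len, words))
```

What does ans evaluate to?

Step 1: Map len() to each word:
  'data' -> 4
  'bar' -> 3
  'hello' -> 5
  'foo' -> 3
  'baz' -> 3
  'test' -> 4
Therefore ans = [4, 3, 5, 3, 3, 4].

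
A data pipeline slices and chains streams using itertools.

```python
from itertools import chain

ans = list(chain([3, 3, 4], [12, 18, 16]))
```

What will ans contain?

Step 1: chain() concatenates iterables: [3, 3, 4] + [12, 18, 16].
Therefore ans = [3, 3, 4, 12, 18, 16].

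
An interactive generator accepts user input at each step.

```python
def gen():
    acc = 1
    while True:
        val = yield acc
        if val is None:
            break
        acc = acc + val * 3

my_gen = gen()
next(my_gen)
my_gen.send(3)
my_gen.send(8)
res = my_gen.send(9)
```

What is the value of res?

Step 1: next() -> yield acc=1.
Step 2: send(3) -> val=3, acc = 1 + 3*3 = 10, yield 10.
Step 3: send(8) -> val=8, acc = 10 + 8*3 = 34, yield 34.
Step 4: send(9) -> val=9, acc = 34 + 9*3 = 61, yield 61.
Therefore res = 61.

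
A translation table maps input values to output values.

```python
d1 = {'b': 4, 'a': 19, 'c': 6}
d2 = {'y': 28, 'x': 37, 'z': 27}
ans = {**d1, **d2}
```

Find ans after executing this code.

Step 1: Merge d1 and d2 (d2 values override on key conflicts).
Step 2: d1 has keys ['b', 'a', 'c'], d2 has keys ['y', 'x', 'z'].
Therefore ans = {'b': 4, 'a': 19, 'c': 6, 'y': 28, 'x': 37, 'z': 27}.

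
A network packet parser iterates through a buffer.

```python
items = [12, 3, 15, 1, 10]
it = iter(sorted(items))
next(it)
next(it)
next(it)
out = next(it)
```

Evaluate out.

Step 1: sorted([12, 3, 15, 1, 10]) = [1, 3, 10, 12, 15].
Step 2: Create iterator and skip 3 elements.
Step 3: next() returns 12.
Therefore out = 12.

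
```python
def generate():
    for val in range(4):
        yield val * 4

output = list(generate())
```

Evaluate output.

Step 1: For each val in range(4), yield val * 4:
  val=0: yield 0 * 4 = 0
  val=1: yield 1 * 4 = 4
  val=2: yield 2 * 4 = 8
  val=3: yield 3 * 4 = 12
Therefore output = [0, 4, 8, 12].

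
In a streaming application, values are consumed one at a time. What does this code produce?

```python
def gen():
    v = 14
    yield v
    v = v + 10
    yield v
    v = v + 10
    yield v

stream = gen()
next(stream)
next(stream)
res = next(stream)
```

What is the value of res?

Step 1: Trace through generator execution:
  Yield 1: v starts at 14, yield 14
  Yield 2: v = 14 + 10 = 24, yield 24
  Yield 3: v = 24 + 10 = 34, yield 34
Step 2: First next() gets 14, second next() gets the second value, third next() yields 34.
Therefore res = 34.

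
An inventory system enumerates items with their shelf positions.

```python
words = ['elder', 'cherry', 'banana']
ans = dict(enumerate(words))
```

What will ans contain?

Step 1: enumerate pairs indices with words:
  0 -> 'elder'
  1 -> 'cherry'
  2 -> 'banana'
Therefore ans = {0: 'elder', 1: 'cherry', 2: 'banana'}.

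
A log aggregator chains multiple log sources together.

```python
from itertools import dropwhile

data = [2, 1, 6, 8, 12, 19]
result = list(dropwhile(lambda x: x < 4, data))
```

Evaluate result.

Step 1: dropwhile drops elements while < 4:
  2 < 4: dropped
  1 < 4: dropped
  6: kept (dropping stopped)
Step 2: Remaining elements kept regardless of condition.
Therefore result = [6, 8, 12, 19].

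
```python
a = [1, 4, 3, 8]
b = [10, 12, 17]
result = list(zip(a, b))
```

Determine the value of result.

Step 1: zip stops at shortest (len(a)=4, len(b)=3):
  Index 0: (1, 10)
  Index 1: (4, 12)
  Index 2: (3, 17)
Step 2: Last element of a (8) has no pair, dropped.
Therefore result = [(1, 10), (4, 12), (3, 17)].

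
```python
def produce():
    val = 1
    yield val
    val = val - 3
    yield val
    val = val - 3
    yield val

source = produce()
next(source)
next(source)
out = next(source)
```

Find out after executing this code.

Step 1: Trace through generator execution:
  Yield 1: val starts at 1, yield 1
  Yield 2: val = 1 - 3 = -2, yield -2
  Yield 3: val = -2 - 3 = -5, yield -5
Step 2: First next() gets 1, second next() gets the second value, third next() yields -5.
Therefore out = -5.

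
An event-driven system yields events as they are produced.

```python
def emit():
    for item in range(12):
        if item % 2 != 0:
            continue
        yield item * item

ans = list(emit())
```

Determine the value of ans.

Step 1: Only yield item**2 when item is divisible by 2:
  item=0: 0 % 2 == 0, yield 0**2 = 0
  item=2: 2 % 2 == 0, yield 2**2 = 4
  item=4: 4 % 2 == 0, yield 4**2 = 16
  item=6: 6 % 2 == 0, yield 6**2 = 36
  item=8: 8 % 2 == 0, yield 8**2 = 64
  item=10: 10 % 2 == 0, yield 10**2 = 100
Therefore ans = [0, 4, 16, 36, 64, 100].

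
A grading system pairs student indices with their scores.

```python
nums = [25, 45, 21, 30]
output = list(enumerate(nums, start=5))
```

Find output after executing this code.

Step 1: enumerate with start=5:
  (5, 25)
  (6, 45)
  (7, 21)
  (8, 30)
Therefore output = [(5, 25), (6, 45), (7, 21), (8, 30)].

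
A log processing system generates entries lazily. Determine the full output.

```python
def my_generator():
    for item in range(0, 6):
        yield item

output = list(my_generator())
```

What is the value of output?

Step 1: The generator yields each value from range(0, 6).
Step 2: list() consumes all yields: [0, 1, 2, 3, 4, 5].
Therefore output = [0, 1, 2, 3, 4, 5].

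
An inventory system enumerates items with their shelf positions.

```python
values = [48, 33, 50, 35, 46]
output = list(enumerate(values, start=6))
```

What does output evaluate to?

Step 1: enumerate with start=6:
  (6, 48)
  (7, 33)
  (8, 50)
  (9, 35)
  (10, 46)
Therefore output = [(6, 48), (7, 33), (8, 50), (9, 35), (10, 46)].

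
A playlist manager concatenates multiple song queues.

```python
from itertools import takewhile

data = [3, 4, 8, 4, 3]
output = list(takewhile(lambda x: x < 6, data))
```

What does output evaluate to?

Step 1: takewhile stops at first element >= 6:
  3 < 6: take
  4 < 6: take
  8 >= 6: stop
Therefore output = [3, 4].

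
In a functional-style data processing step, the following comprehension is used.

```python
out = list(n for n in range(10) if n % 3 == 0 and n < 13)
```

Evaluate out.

Step 1: Filter range(10) where n % 3 == 0 and n < 13:
  n=0: both conditions met, included
  n=1: excluded (1 % 3 != 0)
  n=2: excluded (2 % 3 != 0)
  n=3: both conditions met, included
  n=4: excluded (4 % 3 != 0)
  n=5: excluded (5 % 3 != 0)
  n=6: both conditions met, included
  n=7: excluded (7 % 3 != 0)
  n=8: excluded (8 % 3 != 0)
  n=9: both conditions met, included
Therefore out = [0, 3, 6, 9].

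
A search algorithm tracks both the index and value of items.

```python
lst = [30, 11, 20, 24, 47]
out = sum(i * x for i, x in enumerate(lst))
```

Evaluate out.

Step 1: Compute i * x for each (i, x) in enumerate([30, 11, 20, 24, 47]):
  i=0, x=30: 0*30 = 0
  i=1, x=11: 1*11 = 11
  i=2, x=20: 2*20 = 40
  i=3, x=24: 3*24 = 72
  i=4, x=47: 4*47 = 188
Step 2: sum = 0 + 11 + 40 + 72 + 188 = 311.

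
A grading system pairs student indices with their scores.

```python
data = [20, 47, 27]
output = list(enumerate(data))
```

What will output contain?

Step 1: enumerate pairs each element with its index:
  (0, 20)
  (1, 47)
  (2, 27)
Therefore output = [(0, 20), (1, 47), (2, 27)].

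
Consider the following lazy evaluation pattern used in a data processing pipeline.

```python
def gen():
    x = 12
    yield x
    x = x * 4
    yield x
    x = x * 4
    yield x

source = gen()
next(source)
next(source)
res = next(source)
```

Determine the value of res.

Step 1: Trace through generator execution:
  Yield 1: x starts at 12, yield 12
  Yield 2: x = 12 * 4 = 48, yield 48
  Yield 3: x = 48 * 4 = 192, yield 192
Step 2: First next() gets 12, second next() gets the second value, third next() yields 192.
Therefore res = 192.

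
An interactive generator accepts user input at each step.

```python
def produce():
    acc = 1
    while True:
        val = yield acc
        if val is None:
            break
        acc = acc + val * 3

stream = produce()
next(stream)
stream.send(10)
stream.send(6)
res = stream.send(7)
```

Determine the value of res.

Step 1: next() -> yield acc=1.
Step 2: send(10) -> val=10, acc = 1 + 10*3 = 31, yield 31.
Step 3: send(6) -> val=6, acc = 31 + 6*3 = 49, yield 49.
Step 4: send(7) -> val=7, acc = 49 + 7*3 = 70, yield 70.
Therefore res = 70.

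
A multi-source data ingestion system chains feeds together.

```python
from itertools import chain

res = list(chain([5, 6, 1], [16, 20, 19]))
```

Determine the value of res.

Step 1: chain() concatenates iterables: [5, 6, 1] + [16, 20, 19].
Therefore res = [5, 6, 1, 16, 20, 19].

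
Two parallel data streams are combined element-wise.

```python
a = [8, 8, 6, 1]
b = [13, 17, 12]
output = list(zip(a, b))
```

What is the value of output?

Step 1: zip stops at shortest (len(a)=4, len(b)=3):
  Index 0: (8, 13)
  Index 1: (8, 17)
  Index 2: (6, 12)
Step 2: Last element of a (1) has no pair, dropped.
Therefore output = [(8, 13), (8, 17), (6, 12)].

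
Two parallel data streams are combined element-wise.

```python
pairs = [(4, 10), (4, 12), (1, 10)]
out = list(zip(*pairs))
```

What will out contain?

Step 1: zip(*pairs) transposes: unzips [(4, 10), (4, 12), (1, 10)] into separate sequences.
Step 2: First elements: (4, 4, 1), second elements: (10, 12, 10).
Therefore out = [(4, 4, 1), (10, 12, 10)].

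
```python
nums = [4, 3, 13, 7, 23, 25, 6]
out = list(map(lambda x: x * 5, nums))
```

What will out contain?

Step 1: Apply lambda x: x * 5 to each element:
  4 -> 20
  3 -> 15
  13 -> 65
  7 -> 35
  23 -> 115
  25 -> 125
  6 -> 30
Therefore out = [20, 15, 65, 35, 115, 125, 30].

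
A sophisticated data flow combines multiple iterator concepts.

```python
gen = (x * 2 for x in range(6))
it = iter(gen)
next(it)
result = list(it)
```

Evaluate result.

Step 1: Generator produces [0, 2, 4, 6, 8, 10].
Step 2: next(it) consumes first element (0).
Step 3: list(it) collects remaining: [2, 4, 6, 8, 10].
Therefore result = [2, 4, 6, 8, 10].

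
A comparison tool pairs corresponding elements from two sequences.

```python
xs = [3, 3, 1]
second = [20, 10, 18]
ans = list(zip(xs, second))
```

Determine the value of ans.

Step 1: zip pairs elements at same index:
  Index 0: (3, 20)
  Index 1: (3, 10)
  Index 2: (1, 18)
Therefore ans = [(3, 20), (3, 10), (1, 18)].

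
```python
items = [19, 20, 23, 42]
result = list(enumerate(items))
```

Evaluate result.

Step 1: enumerate pairs each element with its index:
  (0, 19)
  (1, 20)
  (2, 23)
  (3, 42)
Therefore result = [(0, 19), (1, 20), (2, 23), (3, 42)].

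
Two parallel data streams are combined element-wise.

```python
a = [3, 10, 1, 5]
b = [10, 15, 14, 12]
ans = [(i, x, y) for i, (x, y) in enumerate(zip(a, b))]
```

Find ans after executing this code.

Step 1: enumerate(zip(a, b)) gives index with paired elements:
  i=0: (3, 10)
  i=1: (10, 15)
  i=2: (1, 14)
  i=3: (5, 12)
Therefore ans = [(0, 3, 10), (1, 10, 15), (2, 1, 14), (3, 5, 12)].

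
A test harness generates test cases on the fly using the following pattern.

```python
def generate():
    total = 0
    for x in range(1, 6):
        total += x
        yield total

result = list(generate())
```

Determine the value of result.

Step 1: Generator accumulates running sum:
  x=1: total = 1, yield 1
  x=2: total = 3, yield 3
  x=3: total = 6, yield 6
  x=4: total = 10, yield 10
  x=5: total = 15, yield 15
Therefore result = [1, 3, 6, 10, 15].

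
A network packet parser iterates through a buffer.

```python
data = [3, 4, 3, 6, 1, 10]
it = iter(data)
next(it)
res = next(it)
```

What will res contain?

Step 1: Create iterator over [3, 4, 3, 6, 1, 10].
Step 2: next() consumes 3.
Step 3: next() returns 4.
Therefore res = 4.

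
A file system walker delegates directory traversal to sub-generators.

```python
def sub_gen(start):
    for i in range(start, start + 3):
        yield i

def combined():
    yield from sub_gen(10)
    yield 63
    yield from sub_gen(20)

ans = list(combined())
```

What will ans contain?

Step 1: combined() delegates to sub_gen(10):
  yield 10
  yield 11
  yield 12
Step 2: yield 63
Step 3: Delegates to sub_gen(20):
  yield 20
  yield 21
  yield 22
Therefore ans = [10, 11, 12, 63, 20, 21, 22].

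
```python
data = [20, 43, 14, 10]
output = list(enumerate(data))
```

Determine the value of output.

Step 1: enumerate pairs each element with its index:
  (0, 20)
  (1, 43)
  (2, 14)
  (3, 10)
Therefore output = [(0, 20), (1, 43), (2, 14), (3, 10)].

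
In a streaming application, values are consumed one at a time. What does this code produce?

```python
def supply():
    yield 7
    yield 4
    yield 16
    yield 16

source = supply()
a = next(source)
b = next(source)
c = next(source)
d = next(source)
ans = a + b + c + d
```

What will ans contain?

Step 1: Create generator and consume all values:
  a = next(source) = 7
  b = next(source) = 4
  c = next(source) = 16
  d = next(source) = 16
Step 2: ans = 7 + 4 + 16 + 16 = 43.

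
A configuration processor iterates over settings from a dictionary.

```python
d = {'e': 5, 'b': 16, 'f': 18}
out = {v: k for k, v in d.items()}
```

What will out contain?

Step 1: Invert dict (swap keys and values):
  'e': 5 -> 5: 'e'
  'b': 16 -> 16: 'b'
  'f': 18 -> 18: 'f'
Therefore out = {5: 'e', 16: 'b', 18: 'f'}.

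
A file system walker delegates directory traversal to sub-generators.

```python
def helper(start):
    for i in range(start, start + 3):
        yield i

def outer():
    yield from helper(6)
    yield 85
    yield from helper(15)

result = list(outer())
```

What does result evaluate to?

Step 1: outer() delegates to helper(6):
  yield 6
  yield 7
  yield 8
Step 2: yield 85
Step 3: Delegates to helper(15):
  yield 15
  yield 16
  yield 17
Therefore result = [6, 7, 8, 85, 15, 16, 17].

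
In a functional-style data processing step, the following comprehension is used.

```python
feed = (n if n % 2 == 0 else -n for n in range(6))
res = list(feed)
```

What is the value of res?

Step 1: For each n in range(6), yield n if even, else -n:
  n=0: even, yield 0
  n=1: odd, yield -1
  n=2: even, yield 2
  n=3: odd, yield -3
  n=4: even, yield 4
  n=5: odd, yield -5
Therefore res = [0, -1, 2, -3, 4, -5].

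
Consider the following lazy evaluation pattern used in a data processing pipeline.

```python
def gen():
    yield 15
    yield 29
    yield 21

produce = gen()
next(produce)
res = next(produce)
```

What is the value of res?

Step 1: gen() creates a generator.
Step 2: next(produce) yields 15 (consumed and discarded).
Step 3: next(produce) yields 29, assigned to res.
Therefore res = 29.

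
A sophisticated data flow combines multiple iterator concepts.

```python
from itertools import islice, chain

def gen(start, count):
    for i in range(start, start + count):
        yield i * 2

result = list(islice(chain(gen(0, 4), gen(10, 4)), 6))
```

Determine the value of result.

Step 1: gen(0, 4) yields [0, 2, 4, 6].
Step 2: gen(10, 4) yields [20, 22, 24, 26].
Step 3: chain concatenates: [0, 2, 4, 6, 20, 22, 24, 26].
Step 4: islice takes first 6: [0, 2, 4, 6, 20, 22].
Therefore result = [0, 2, 4, 6, 20, 22].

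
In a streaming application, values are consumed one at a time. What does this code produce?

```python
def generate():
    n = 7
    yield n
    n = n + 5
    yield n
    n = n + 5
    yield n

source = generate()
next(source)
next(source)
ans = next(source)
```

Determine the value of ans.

Step 1: Trace through generator execution:
  Yield 1: n starts at 7, yield 7
  Yield 2: n = 7 + 5 = 12, yield 12
  Yield 3: n = 12 + 5 = 17, yield 17
Step 2: First next() gets 7, second next() gets the second value, third next() yields 17.
Therefore ans = 17.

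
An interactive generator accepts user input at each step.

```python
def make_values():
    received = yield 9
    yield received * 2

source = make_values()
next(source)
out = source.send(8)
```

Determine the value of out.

Step 1: next(source) advances to first yield, producing 9.
Step 2: send(8) resumes, received = 8.
Step 3: yield received * 2 = 8 * 2 = 16.
Therefore out = 16.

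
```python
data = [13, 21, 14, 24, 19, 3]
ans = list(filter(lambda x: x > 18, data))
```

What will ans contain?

Step 1: Filter elements > 18:
  13: removed
  21: kept
  14: removed
  24: kept
  19: kept
  3: removed
Therefore ans = [21, 24, 19].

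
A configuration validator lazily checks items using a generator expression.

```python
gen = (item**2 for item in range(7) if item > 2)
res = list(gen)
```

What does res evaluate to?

Step 1: For range(7), keep item > 2, then square:
  item=0: 0 <= 2, excluded
  item=1: 1 <= 2, excluded
  item=2: 2 <= 2, excluded
  item=3: 3 > 2, yield 3**2 = 9
  item=4: 4 > 2, yield 4**2 = 16
  item=5: 5 > 2, yield 5**2 = 25
  item=6: 6 > 2, yield 6**2 = 36
Therefore res = [9, 16, 25, 36].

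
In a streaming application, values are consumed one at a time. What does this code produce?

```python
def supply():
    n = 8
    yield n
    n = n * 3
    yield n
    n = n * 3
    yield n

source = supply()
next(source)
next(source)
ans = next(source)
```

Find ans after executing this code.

Step 1: Trace through generator execution:
  Yield 1: n starts at 8, yield 8
  Yield 2: n = 8 * 3 = 24, yield 24
  Yield 3: n = 24 * 3 = 72, yield 72
Step 2: First next() gets 8, second next() gets the second value, third next() yields 72.
Therefore ans = 72.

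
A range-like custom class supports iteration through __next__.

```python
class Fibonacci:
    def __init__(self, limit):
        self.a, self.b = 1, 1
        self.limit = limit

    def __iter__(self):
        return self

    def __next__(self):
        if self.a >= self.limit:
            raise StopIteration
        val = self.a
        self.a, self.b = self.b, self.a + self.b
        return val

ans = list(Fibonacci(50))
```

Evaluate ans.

Step 1: Fibonacci-like sequence (a=1, b=1) until >= 50:
  Yield 1, then a,b = 1,2
  Yield 1, then a,b = 2,3
  Yield 2, then a,b = 3,5
  Yield 3, then a,b = 5,8
  Yield 5, then a,b = 8,13
  Yield 8, then a,b = 13,21
  Yield 13, then a,b = 21,34
  Yield 21, then a,b = 34,55
  Yield 34, then a,b = 55,89
Step 2: 55 >= 50, stop.
Therefore ans = [1, 1, 2, 3, 5, 8, 13, 21, 34].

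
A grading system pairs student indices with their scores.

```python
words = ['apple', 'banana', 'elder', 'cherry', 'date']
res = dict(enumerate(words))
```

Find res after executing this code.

Step 1: enumerate pairs indices with words:
  0 -> 'apple'
  1 -> 'banana'
  2 -> 'elder'
  3 -> 'cherry'
  4 -> 'date'
Therefore res = {0: 'apple', 1: 'banana', 2: 'elder', 3: 'cherry', 4: 'date'}.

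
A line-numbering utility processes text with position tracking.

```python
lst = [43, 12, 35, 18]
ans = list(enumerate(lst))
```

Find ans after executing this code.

Step 1: enumerate pairs each element with its index:
  (0, 43)
  (1, 12)
  (2, 35)
  (3, 18)
Therefore ans = [(0, 43), (1, 12), (2, 35), (3, 18)].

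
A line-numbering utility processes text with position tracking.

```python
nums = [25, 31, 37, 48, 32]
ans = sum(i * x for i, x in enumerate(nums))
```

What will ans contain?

Step 1: Compute i * x for each (i, x) in enumerate([25, 31, 37, 48, 32]):
  i=0, x=25: 0*25 = 0
  i=1, x=31: 1*31 = 31
  i=2, x=37: 2*37 = 74
  i=3, x=48: 3*48 = 144
  i=4, x=32: 4*32 = 128
Step 2: sum = 0 + 31 + 74 + 144 + 128 = 377.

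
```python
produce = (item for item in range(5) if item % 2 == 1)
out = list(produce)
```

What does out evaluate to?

Step 1: Filter range(5) keeping only odd values:
  item=0: even, excluded
  item=1: odd, included
  item=2: even, excluded
  item=3: odd, included
  item=4: even, excluded
Therefore out = [1, 3].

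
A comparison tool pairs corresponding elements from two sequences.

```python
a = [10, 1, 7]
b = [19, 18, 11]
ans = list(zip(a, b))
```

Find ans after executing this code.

Step 1: zip pairs elements at same index:
  Index 0: (10, 19)
  Index 1: (1, 18)
  Index 2: (7, 11)
Therefore ans = [(10, 19), (1, 18), (7, 11)].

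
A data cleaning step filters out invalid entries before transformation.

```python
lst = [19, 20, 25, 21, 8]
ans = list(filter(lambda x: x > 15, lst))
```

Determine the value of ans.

Step 1: Filter elements > 15:
  19: kept
  20: kept
  25: kept
  21: kept
  8: removed
Therefore ans = [19, 20, 25, 21].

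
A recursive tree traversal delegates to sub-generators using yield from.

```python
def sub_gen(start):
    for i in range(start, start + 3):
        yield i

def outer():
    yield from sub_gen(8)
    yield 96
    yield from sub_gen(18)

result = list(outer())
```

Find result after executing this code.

Step 1: outer() delegates to sub_gen(8):
  yield 8
  yield 9
  yield 10
Step 2: yield 96
Step 3: Delegates to sub_gen(18):
  yield 18
  yield 19
  yield 20
Therefore result = [8, 9, 10, 96, 18, 19, 20].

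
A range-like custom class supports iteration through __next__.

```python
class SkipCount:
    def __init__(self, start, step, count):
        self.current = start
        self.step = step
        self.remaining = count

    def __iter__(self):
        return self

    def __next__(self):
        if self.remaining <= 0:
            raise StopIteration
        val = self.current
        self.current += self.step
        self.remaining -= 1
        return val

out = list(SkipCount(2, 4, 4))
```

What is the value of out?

Step 1: SkipCount starts at 2, increments by 4, for 4 steps:
  Yield 2, then current += 4
  Yield 6, then current += 4
  Yield 10, then current += 4
  Yield 14, then current += 4
Therefore out = [2, 6, 10, 14].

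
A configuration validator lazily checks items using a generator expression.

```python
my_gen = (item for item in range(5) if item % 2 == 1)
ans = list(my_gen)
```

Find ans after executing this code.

Step 1: Filter range(5) keeping only odd values:
  item=0: even, excluded
  item=1: odd, included
  item=2: even, excluded
  item=3: odd, included
  item=4: even, excluded
Therefore ans = [1, 3].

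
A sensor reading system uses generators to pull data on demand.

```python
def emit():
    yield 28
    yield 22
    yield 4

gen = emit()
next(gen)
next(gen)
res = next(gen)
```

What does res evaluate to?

Step 1: emit() creates a generator.
Step 2: next(gen) yields 28 (consumed and discarded).
Step 3: next(gen) yields 22 (consumed and discarded).
Step 4: next(gen) yields 4, assigned to res.
Therefore res = 4.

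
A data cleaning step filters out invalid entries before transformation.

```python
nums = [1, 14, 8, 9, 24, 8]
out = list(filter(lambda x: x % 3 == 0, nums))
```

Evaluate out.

Step 1: Filter elements divisible by 3:
  1 % 3 = 1: removed
  14 % 3 = 2: removed
  8 % 3 = 2: removed
  9 % 3 = 0: kept
  24 % 3 = 0: kept
  8 % 3 = 2: removed
Therefore out = [9, 24].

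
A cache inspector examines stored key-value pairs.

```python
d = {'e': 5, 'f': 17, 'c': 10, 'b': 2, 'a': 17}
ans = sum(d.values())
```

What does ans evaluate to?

Step 1: d.values() = [5, 17, 10, 2, 17].
Step 2: sum = 51.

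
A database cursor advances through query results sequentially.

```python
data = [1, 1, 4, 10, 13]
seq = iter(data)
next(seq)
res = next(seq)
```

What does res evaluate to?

Step 1: Create iterator over [1, 1, 4, 10, 13].
Step 2: next() consumes 1.
Step 3: next() returns 1.
Therefore res = 1.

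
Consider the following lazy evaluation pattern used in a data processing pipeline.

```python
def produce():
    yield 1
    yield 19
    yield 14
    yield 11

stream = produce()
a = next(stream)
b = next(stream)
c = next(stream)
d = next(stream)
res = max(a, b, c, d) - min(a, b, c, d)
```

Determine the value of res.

Step 1: Create generator and consume all values:
  a = next(stream) = 1
  b = next(stream) = 19
  c = next(stream) = 14
  d = next(stream) = 11
Step 2: max = 19, min = 1, res = 19 - 1 = 18.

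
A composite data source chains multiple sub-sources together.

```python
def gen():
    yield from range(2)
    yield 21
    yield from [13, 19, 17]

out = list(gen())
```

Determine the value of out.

Step 1: Trace yields in order:
  yield 0
  yield 1
  yield 21
  yield 13
  yield 19
  yield 17
Therefore out = [0, 1, 21, 13, 19, 17].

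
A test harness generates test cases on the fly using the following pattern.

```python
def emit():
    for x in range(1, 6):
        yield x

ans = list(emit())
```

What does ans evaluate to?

Step 1: The generator yields each value from range(1, 6).
Step 2: list() consumes all yields: [1, 2, 3, 4, 5].
Therefore ans = [1, 2, 3, 4, 5].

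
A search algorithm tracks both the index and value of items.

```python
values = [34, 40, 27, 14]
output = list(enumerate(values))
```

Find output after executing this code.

Step 1: enumerate pairs each element with its index:
  (0, 34)
  (1, 40)
  (2, 27)
  (3, 14)
Therefore output = [(0, 34), (1, 40), (2, 27), (3, 14)].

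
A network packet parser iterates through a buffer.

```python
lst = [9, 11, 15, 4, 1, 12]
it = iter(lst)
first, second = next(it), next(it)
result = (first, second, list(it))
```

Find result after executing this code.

Step 1: Create iterator over [9, 11, 15, 4, 1, 12].
Step 2: first = 9, second = 11.
Step 3: Remaining elements: [15, 4, 1, 12].
Therefore result = (9, 11, [15, 4, 1, 12]).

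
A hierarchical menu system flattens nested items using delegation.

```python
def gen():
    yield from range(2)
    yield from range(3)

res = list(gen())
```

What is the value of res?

Step 1: Trace yields in order:
  yield 0
  yield 1
  yield 0
  yield 1
  yield 2
Therefore res = [0, 1, 0, 1, 2].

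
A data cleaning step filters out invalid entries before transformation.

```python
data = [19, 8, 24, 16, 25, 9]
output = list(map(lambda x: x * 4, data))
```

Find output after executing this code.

Step 1: Apply lambda x: x * 4 to each element:
  19 -> 76
  8 -> 32
  24 -> 96
  16 -> 64
  25 -> 100
  9 -> 36
Therefore output = [76, 32, 96, 64, 100, 36].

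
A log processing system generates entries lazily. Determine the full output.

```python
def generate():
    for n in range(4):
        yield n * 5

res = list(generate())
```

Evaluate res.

Step 1: For each n in range(4), yield n * 5:
  n=0: yield 0 * 5 = 0
  n=1: yield 1 * 5 = 5
  n=2: yield 2 * 5 = 10
  n=3: yield 3 * 5 = 15
Therefore res = [0, 5, 10, 15].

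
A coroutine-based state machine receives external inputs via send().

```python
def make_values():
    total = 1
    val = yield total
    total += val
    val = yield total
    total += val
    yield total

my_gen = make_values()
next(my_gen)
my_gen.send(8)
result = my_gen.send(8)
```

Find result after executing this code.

Step 1: next() -> yield total=1.
Step 2: send(8) -> val=8, total = 1+8 = 9, yield 9.
Step 3: send(8) -> val=8, total = 9+8 = 17, yield 17.
Therefore result = 17.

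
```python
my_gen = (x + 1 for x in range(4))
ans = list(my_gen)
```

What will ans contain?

Step 1: For each x in range(4), compute x+1:
  x=0: 0+1 = 1
  x=1: 1+1 = 2
  x=2: 2+1 = 3
  x=3: 3+1 = 4
Therefore ans = [1, 2, 3, 4].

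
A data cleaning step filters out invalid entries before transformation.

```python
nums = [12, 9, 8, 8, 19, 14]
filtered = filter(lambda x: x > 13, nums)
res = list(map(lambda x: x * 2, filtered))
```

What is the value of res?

Step 1: Filter nums for elements > 13:
  12: removed
  9: removed
  8: removed
  8: removed
  19: kept
  14: kept
Step 2: Map x * 2 on filtered [19, 14]:
  19 -> 38
  14 -> 28
Therefore res = [38, 28].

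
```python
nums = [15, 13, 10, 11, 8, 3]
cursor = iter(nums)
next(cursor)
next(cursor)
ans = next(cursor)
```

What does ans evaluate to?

Step 1: Create iterator over [15, 13, 10, 11, 8, 3].
Step 2: next() consumes 15.
Step 3: next() consumes 13.
Step 4: next() returns 10.
Therefore ans = 10.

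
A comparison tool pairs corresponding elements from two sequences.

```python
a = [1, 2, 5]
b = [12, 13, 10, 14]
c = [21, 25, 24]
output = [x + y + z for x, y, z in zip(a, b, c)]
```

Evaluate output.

Step 1: zip three lists (truncates to shortest, len=3):
  1 + 12 + 21 = 34
  2 + 13 + 25 = 40
  5 + 10 + 24 = 39
Therefore output = [34, 40, 39].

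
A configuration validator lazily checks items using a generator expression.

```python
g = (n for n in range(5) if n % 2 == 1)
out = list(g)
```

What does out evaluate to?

Step 1: Filter range(5) keeping only odd values:
  n=0: even, excluded
  n=1: odd, included
  n=2: even, excluded
  n=3: odd, included
  n=4: even, excluded
Therefore out = [1, 3].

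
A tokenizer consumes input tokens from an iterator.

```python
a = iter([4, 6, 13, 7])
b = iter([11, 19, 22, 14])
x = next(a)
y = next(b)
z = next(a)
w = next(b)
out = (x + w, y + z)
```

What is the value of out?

Step 1: a iterates [4, 6, 13, 7], b iterates [11, 19, 22, 14].
Step 2: x = next(a) = 4, y = next(b) = 11.
Step 3: z = next(a) = 6, w = next(b) = 19.
Step 4: out = (4 + 19, 11 + 6) = (23, 17).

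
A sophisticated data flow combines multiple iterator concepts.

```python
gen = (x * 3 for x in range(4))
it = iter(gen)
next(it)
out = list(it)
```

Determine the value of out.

Step 1: Generator produces [0, 3, 6, 9].
Step 2: next(it) consumes first element (0).
Step 3: list(it) collects remaining: [3, 6, 9].
Therefore out = [3, 6, 9].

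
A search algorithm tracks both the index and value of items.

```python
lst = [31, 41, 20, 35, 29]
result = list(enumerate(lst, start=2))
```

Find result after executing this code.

Step 1: enumerate with start=2:
  (2, 31)
  (3, 41)
  (4, 20)
  (5, 35)
  (6, 29)
Therefore result = [(2, 31), (3, 41), (4, 20), (5, 35), (6, 29)].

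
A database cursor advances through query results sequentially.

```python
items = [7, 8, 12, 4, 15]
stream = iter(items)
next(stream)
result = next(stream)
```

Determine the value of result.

Step 1: Create iterator over [7, 8, 12, 4, 15].
Step 2: next() consumes 7.
Step 3: next() returns 8.
Therefore result = 8.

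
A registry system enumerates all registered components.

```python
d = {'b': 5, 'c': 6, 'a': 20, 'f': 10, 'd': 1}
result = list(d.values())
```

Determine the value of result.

Step 1: d.values() returns the dictionary values in insertion order.
Therefore result = [5, 6, 20, 10, 1].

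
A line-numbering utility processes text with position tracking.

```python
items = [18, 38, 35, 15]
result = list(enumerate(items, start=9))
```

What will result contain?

Step 1: enumerate with start=9:
  (9, 18)
  (10, 38)
  (11, 35)
  (12, 15)
Therefore result = [(9, 18), (10, 38), (11, 35), (12, 15)].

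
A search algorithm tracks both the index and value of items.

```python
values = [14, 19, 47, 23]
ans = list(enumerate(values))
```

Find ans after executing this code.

Step 1: enumerate pairs each element with its index:
  (0, 14)
  (1, 19)
  (2, 47)
  (3, 23)
Therefore ans = [(0, 14), (1, 19), (2, 47), (3, 23)].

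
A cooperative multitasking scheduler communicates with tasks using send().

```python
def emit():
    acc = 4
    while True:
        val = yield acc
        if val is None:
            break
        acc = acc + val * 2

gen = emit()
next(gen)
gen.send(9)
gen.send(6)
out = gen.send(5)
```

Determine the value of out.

Step 1: next() -> yield acc=4.
Step 2: send(9) -> val=9, acc = 4 + 9*2 = 22, yield 22.
Step 3: send(6) -> val=6, acc = 22 + 6*2 = 34, yield 34.
Step 4: send(5) -> val=5, acc = 34 + 5*2 = 44, yield 44.
Therefore out = 44.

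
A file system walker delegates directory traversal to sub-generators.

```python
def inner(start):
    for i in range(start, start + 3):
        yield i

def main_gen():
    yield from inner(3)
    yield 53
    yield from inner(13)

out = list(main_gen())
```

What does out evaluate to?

Step 1: main_gen() delegates to inner(3):
  yield 3
  yield 4
  yield 5
Step 2: yield 53
Step 3: Delegates to inner(13):
  yield 13
  yield 14
  yield 15
Therefore out = [3, 4, 5, 53, 13, 14, 15].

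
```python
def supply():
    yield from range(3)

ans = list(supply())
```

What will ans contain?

Step 1: yield from delegates to the iterable, yielding each element.
Step 2: Collected values: [0, 1, 2].
Therefore ans = [0, 1, 2].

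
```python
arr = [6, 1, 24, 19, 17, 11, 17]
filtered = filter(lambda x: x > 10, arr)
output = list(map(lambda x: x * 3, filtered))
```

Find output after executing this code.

Step 1: Filter arr for elements > 10:
  6: removed
  1: removed
  24: kept
  19: kept
  17: kept
  11: kept
  17: kept
Step 2: Map x * 3 on filtered [24, 19, 17, 11, 17]:
  24 -> 72
  19 -> 57
  17 -> 51
  11 -> 33
  17 -> 51
Therefore output = [72, 57, 51, 33, 51].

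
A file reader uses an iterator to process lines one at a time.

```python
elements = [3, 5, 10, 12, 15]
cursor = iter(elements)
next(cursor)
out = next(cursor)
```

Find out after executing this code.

Step 1: Create iterator over [3, 5, 10, 12, 15].
Step 2: next() consumes 3.
Step 3: next() returns 5.
Therefore out = 5.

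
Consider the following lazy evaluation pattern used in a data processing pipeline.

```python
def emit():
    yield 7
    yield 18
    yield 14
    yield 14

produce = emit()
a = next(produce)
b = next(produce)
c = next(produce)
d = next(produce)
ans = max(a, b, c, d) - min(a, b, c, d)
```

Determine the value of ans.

Step 1: Create generator and consume all values:
  a = next(produce) = 7
  b = next(produce) = 18
  c = next(produce) = 14
  d = next(produce) = 14
Step 2: max = 18, min = 7, ans = 18 - 7 = 11.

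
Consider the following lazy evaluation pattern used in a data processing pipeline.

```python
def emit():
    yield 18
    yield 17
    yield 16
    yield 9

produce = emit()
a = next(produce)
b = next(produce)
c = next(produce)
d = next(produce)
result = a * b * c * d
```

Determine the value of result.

Step 1: Create generator and consume all values:
  a = next(produce) = 18
  b = next(produce) = 17
  c = next(produce) = 16
  d = next(produce) = 9
Step 2: result = 18 * 17 * 16 * 9 = 44064.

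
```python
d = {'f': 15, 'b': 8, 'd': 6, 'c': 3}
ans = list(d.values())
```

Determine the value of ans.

Step 1: d.values() returns the dictionary values in insertion order.
Therefore ans = [15, 8, 6, 3].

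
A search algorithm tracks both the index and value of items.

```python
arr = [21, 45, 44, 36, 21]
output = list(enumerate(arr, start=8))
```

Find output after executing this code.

Step 1: enumerate with start=8:
  (8, 21)
  (9, 45)
  (10, 44)
  (11, 36)
  (12, 21)
Therefore output = [(8, 21), (9, 45), (10, 44), (11, 36), (12, 21)].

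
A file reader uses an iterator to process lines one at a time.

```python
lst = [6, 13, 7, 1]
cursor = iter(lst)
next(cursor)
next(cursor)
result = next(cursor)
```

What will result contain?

Step 1: Create iterator over [6, 13, 7, 1].
Step 2: next() consumes 6.
Step 3: next() consumes 13.
Step 4: next() returns 7.
Therefore result = 7.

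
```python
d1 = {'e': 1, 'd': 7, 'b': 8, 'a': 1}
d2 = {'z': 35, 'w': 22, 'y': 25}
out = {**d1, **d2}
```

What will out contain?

Step 1: Merge d1 and d2 (d2 values override on key conflicts).
Step 2: d1 has keys ['e', 'd', 'b', 'a'], d2 has keys ['z', 'w', 'y'].
Therefore out = {'e': 1, 'd': 7, 'b': 8, 'a': 1, 'z': 35, 'w': 22, 'y': 25}.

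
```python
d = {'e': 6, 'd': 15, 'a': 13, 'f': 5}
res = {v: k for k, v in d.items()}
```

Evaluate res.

Step 1: Invert dict (swap keys and values):
  'e': 6 -> 6: 'e'
  'd': 15 -> 15: 'd'
  'a': 13 -> 13: 'a'
  'f': 5 -> 5: 'f'
Therefore res = {6: 'e', 15: 'd', 13: 'a', 5: 'f'}.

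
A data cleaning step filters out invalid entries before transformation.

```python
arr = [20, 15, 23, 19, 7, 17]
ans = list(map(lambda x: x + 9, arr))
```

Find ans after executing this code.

Step 1: Apply lambda x: x + 9 to each element:
  20 -> 29
  15 -> 24
  23 -> 32
  19 -> 28
  7 -> 16
  17 -> 26
Therefore ans = [29, 24, 32, 28, 16, 26].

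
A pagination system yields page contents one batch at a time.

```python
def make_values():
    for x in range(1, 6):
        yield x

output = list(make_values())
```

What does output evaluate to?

Step 1: The generator yields each value from range(1, 6).
Step 2: list() consumes all yields: [1, 2, 3, 4, 5].
Therefore output = [1, 2, 3, 4, 5].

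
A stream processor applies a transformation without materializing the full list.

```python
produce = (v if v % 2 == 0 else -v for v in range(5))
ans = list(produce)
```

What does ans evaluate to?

Step 1: For each v in range(5), yield v if even, else -v:
  v=0: even, yield 0
  v=1: odd, yield -1
  v=2: even, yield 2
  v=3: odd, yield -3
  v=4: even, yield 4
Therefore ans = [0, -1, 2, -3, 4].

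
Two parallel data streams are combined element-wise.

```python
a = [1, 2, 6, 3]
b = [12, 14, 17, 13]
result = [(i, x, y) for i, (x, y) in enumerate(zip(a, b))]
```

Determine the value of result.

Step 1: enumerate(zip(a, b)) gives index with paired elements:
  i=0: (1, 12)
  i=1: (2, 14)
  i=2: (6, 17)
  i=3: (3, 13)
Therefore result = [(0, 1, 12), (1, 2, 14), (2, 6, 17), (3, 3, 13)].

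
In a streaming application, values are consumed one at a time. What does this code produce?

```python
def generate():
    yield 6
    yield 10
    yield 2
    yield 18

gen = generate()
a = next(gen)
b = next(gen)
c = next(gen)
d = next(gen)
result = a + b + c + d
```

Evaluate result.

Step 1: Create generator and consume all values:
  a = next(gen) = 6
  b = next(gen) = 10
  c = next(gen) = 2
  d = next(gen) = 18
Step 2: result = 6 + 10 + 2 + 18 = 36.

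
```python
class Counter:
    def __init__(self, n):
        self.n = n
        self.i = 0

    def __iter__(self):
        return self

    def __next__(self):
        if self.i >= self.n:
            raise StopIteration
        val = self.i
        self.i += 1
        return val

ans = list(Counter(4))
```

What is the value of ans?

Step 1: Counter(4) creates an iterator counting 0 to 3.
Step 2: list() consumes all values: [0, 1, 2, 3].
Therefore ans = [0, 1, 2, 3].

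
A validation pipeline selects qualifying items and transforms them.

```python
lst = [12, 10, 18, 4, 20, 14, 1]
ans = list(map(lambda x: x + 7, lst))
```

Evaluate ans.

Step 1: Apply lambda x: x + 7 to each element:
  12 -> 19
  10 -> 17
  18 -> 25
  4 -> 11
  20 -> 27
  14 -> 21
  1 -> 8
Therefore ans = [19, 17, 25, 11, 27, 21, 8].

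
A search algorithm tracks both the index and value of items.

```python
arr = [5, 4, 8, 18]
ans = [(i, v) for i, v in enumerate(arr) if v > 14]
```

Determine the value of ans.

Step 1: Filter enumerate([5, 4, 8, 18]) keeping v > 14:
  (0, 5): 5 <= 14, excluded
  (1, 4): 4 <= 14, excluded
  (2, 8): 8 <= 14, excluded
  (3, 18): 18 > 14, included
Therefore ans = [(3, 18)].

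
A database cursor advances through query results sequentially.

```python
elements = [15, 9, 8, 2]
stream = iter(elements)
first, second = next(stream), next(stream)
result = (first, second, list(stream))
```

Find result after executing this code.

Step 1: Create iterator over [15, 9, 8, 2].
Step 2: first = 15, second = 9.
Step 3: Remaining elements: [8, 2].
Therefore result = (15, 9, [8, 2]).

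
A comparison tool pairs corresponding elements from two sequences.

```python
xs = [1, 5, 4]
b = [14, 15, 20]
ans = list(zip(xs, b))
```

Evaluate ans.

Step 1: zip pairs elements at same index:
  Index 0: (1, 14)
  Index 1: (5, 15)
  Index 2: (4, 20)
Therefore ans = [(1, 14), (5, 15), (4, 20)].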